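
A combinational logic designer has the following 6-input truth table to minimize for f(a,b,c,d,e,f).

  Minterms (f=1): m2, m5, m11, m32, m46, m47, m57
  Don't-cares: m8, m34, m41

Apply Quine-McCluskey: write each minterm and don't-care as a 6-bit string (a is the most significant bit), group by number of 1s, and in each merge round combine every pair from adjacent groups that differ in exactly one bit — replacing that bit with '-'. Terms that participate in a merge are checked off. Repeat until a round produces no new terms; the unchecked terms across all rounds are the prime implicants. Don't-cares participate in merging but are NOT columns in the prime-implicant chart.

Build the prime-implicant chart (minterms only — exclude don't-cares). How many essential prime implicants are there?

6

Round 0: 000010✓ 000101 001000 001011 100000✓ 100010✓ 101001✓ 101110✓ 101111✓ 111001✓
Round 1: -00010 1-1001 1000-0 10111-
PIs = {-00010, 000101, 001000, 001011, 1-1001, 1000-0, 10111-}
Coverage chart:
  m2: -00010 ←essential
  m5: 000101 ←essential
  m11: 001011 ←essential
  m32: 1000-0 ←essential
  m46: 10111- ←essential
  m47: 10111- ←essential
  m57: 1-1001 ←essential
Essential: -00010, 000101, 001011, 1-1001, 1000-0, 10111-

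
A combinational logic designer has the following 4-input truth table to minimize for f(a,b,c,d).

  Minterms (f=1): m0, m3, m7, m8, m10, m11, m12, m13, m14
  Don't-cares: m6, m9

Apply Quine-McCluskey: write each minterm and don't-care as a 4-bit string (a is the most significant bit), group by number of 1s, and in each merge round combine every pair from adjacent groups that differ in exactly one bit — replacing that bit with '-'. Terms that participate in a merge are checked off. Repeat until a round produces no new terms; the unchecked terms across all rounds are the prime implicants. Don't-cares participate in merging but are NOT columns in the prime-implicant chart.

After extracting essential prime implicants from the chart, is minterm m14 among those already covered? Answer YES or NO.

NO

Round 0: 0000✓ 0011✓ 0110✓ 0111✓ 1000✓ 1001✓ 1010✓ 1011✓ 1100✓ 1101✓ 1110✓
Round 1: -000 -011 -110 0-11 011- 1-00✓ 1-01✓ 1-10✓ 10-0✓ 10-1✓ 100-✓ 101-✓ 11-0✓ 110-✓
Round 2: 1--0 1-0- 10--
PIs = {-000, -011, -110, 0-11, 011-, 1--0, 1-0-, 10--}
Coverage chart:
  m0: -000 ←essential
  m3: -011,0-11
  m7: 0-11,011-
  m8: -000,1--0,1-0-,10--
  m10: 1--0,10--
  m11: -011,10--
  m12: 1--0,1-0-
  m13: 1-0- ←essential
  m14: -110,1--0
Essential: -000, 1-0-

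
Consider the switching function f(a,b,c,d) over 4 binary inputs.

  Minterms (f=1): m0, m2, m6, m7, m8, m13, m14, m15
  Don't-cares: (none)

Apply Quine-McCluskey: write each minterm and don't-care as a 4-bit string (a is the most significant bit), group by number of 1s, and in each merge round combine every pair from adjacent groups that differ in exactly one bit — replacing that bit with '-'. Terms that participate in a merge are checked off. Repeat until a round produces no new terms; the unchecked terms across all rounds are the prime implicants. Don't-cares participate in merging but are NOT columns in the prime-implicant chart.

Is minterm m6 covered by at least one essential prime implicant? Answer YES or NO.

YES

size-2^0 implicants → 0000(✓)  0010(✓)  0110(✓)  0111(✓)  1000(✓)  1101(✓)  1110(✓)  1111(✓)
size-2^1 implicants → -000  -110(✓)  -111(✓)  0-10  00-0  011-(✓)  11-1  111-(✓)
size-2^2 implicants → -11-
Unchecked terms (primes): -000, -11-, 0-10, 00-0, 11-1
Minterm coverage:
  m0 ⊆ -000,00-0
  m2 ⊆ 0-10,00-0
  m6 ⊆ -11-,0-10
  m7 ⊆ -11- [E]
  m8 ⊆ -000 [E]
  m13 ⊆ 11-1 [E]
  m14 ⊆ -11- [E]
  m15 ⊆ -11-,11-1
E = {-000, -11-, 11-1}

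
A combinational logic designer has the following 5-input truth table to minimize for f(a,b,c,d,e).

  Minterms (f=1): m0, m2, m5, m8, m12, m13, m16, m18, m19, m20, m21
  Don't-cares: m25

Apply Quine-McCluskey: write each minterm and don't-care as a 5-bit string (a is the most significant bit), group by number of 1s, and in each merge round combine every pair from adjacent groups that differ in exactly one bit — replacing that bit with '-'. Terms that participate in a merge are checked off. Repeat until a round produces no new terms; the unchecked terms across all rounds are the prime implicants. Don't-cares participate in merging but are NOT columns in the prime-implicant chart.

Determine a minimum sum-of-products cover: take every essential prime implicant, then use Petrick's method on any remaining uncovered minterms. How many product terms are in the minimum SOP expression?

5

size-2^0 implicants → 00000(✓)  00010(✓)  00101(✓)  01000(✓)  01100(✓)  01101(✓)  10000(✓)  10010(✓)  10011(✓)  10100(✓)  10101(✓)  11001
size-2^1 implicants → -0000(✓)  -0010(✓)  -0101  0-000  0-101  000-0(✓)  01-00  0110-  10-00  100-0(✓)  1001-  1010-
size-2^2 implicants → -00-0
Unchecked terms (primes): -00-0, -0101, 0-000, 0-101, 01-00, 0110-, 10-00, 1001-, 1010-, 11001
Minterm coverage:
  m0 ⊆ -00-0,0-000
  m2 ⊆ -00-0 [E]
  m5 ⊆ -0101,0-101
  m8 ⊆ 0-000,01-00
  m12 ⊆ 01-00,0110-
  m13 ⊆ 0-101,0110-
  m16 ⊆ -00-0,10-00
  m18 ⊆ -00-0,1001-
  m19 ⊆ 1001- [E]
  m20 ⊆ 10-00,1010-
  m21 ⊆ -0101,1010-
E = {-00-0, 1001-}
Petrick residual → 0-101, 01-00, 1010-
Cover = b'c'e' + a'cd'e + a'bd'e' + ab'c'd + ab'cd'  |cover|=5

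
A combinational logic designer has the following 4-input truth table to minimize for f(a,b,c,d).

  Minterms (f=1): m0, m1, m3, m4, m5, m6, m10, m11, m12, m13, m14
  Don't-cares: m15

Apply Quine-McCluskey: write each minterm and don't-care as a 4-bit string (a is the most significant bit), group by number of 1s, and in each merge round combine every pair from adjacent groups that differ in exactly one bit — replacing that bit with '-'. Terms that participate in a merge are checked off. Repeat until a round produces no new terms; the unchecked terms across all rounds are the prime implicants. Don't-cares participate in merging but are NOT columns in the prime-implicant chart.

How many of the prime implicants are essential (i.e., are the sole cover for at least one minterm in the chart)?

[col 0] 0000*, 0001*, 0011*, 0100*, 0101*, 0110*, 1010*, 1011*, 1100*, 1101*, 1110*, 1111*
[col 1] -011, -100*, -101*, -110*, 0-00*, 0-01*, 00-1, 000-*, 01-0*, 010-*, 1-10*, 1-11*, 101-*, 11-0*, 11-1*, 110-*, 111-*
[col 2] -1-0, -10-, 0-0-, 1-1-, 11--
Prime implicants: -011, -1-0, -10-, 0-0-, 00-1, 1-1-, 11--
PI chart (minterm → PIs covering it):
  0 | 0-0-  (sole → essential)
  1 | 0-0-,00-1
  3 | -011,00-1
  4 | -1-0,-10-,0-0-
  5 | -10-,0-0-
  6 | -1-0  (sole → essential)
  10 | 1-1-  (sole → essential)
  11 | -011,1-1-
  12 | -1-0,-10-,11--
  13 | -10-,11--
  14 | -1-0,1-1-,11--
Essential prime implicants: -1-0, 0-0-, 1-1-

3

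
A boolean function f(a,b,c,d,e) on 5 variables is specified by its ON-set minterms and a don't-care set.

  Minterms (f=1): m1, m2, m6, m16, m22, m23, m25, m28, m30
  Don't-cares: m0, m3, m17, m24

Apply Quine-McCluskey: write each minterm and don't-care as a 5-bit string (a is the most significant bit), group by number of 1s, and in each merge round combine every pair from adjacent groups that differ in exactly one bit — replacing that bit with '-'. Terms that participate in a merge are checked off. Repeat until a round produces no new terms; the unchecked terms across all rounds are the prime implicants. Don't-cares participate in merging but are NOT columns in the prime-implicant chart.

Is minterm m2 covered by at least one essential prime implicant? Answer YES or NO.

NO

size-2^0 implicants → 00000(✓)  00001(✓)  00010(✓)  00011(✓)  00110(✓)  10000(✓)  10001(✓)  10110(✓)  10111(✓)  11000(✓)  11001(✓)  11100(✓)  11110(✓)
size-2^1 implicants → -0000(✓)  -0001(✓)  -0110  00-10  000-0(✓)  000-1(✓)  0000-(✓)  0001-(✓)  1-000(✓)  1-001(✓)  1-110  1000-(✓)  1011-  11-00  1100-(✓)  111-0
size-2^2 implicants → -000-  000--  1-00-
Unchecked terms (primes): -000-, -0110, 00-10, 000--, 1-00-, 1-110, 1011-, 11-00, 111-0
Minterm coverage:
  m1 ⊆ -000-,000--
  m2 ⊆ 00-10,000--
  m6 ⊆ -0110,00-10
  m16 ⊆ -000-,1-00-
  m22 ⊆ -0110,1-110,1011-
  m23 ⊆ 1011- [E]
  m25 ⊆ 1-00- [E]
  m28 ⊆ 11-00,111-0
  m30 ⊆ 1-110,111-0
E = {1-00-, 1011-}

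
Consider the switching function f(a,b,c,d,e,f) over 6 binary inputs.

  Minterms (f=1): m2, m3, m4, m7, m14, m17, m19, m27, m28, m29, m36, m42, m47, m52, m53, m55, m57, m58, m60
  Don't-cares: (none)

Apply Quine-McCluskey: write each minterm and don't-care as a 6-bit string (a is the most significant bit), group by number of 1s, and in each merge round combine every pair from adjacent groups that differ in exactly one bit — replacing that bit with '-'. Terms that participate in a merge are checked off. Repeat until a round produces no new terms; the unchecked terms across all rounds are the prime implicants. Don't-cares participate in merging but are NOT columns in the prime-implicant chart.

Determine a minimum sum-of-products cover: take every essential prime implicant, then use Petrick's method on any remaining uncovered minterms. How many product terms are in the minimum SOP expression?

[col 0] 000010*, 000011*, 000100*, 000111*, 001110, 010001*, 010011*, 011011*, 011100*, 011101*, 100100*, 101010*, 101111, 110100*, 110101*, 110111*, 111001, 111010*, 111100*
[col 1] -00100, -11100, 0-0011, 000-11, 00001-, 01-011, 0100-1, 01110-, 1-0100, 1-1010, 11-100, 1101-1, 11010-
Prime implicants: -00100, -11100, 0-0011, 000-11, 00001-, 001110, 01-011, 0100-1, 01110-, 1-0100, 1-1010, 101111, 11-100, 1101-1, 11010-, 111001
PI chart (minterm → PIs covering it):
  2 | 00001-  (sole → essential)
  3 | 0-0011,000-11,00001-
  4 | -00100  (sole → essential)
  7 | 000-11  (sole → essential)
  14 | 001110  (sole → essential)
  17 | 0100-1  (sole → essential)
  19 | 0-0011,01-011,0100-1
  27 | 01-011  (sole → essential)
  28 | -11100,01110-
  29 | 01110-  (sole → essential)
  36 | -00100,1-0100
  42 | 1-1010  (sole → essential)
  47 | 101111  (sole → essential)
  52 | 1-0100,11-100,11010-
  53 | 1101-1,11010-
  55 | 1101-1  (sole → essential)
  57 | 111001  (sole → essential)
  58 | 1-1010  (sole → essential)
  60 | -11100,11-100
Essential prime implicants: -00100, 000-11, 00001-, 001110, 01-011, 0100-1, 01110-, 1-1010, 101111, 1101-1, 111001
Petrick residual → 11-100
Minimum SOP uses 12 PIs: b'c'de'f' + a'b'c'ef + a'b'c'd'e + a'b'cdef' + a'bd'ef + a'bc'd'f + a'bcde' + acd'ef' + ab'cdef + abde'f' + abc'df + abcd'e'f

12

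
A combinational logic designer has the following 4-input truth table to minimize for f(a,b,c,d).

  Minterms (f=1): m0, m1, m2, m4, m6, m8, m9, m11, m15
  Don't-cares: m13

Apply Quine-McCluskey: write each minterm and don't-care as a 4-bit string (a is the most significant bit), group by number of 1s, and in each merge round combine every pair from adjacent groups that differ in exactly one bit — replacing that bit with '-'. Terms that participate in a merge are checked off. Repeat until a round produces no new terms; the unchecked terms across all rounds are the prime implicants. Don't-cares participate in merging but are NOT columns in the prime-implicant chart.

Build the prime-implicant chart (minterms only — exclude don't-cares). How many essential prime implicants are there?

Round 0: 0000✓ 0001✓ 0010✓ 0100✓ 0110✓ 1000✓ 1001✓ 1011✓ 1101✓ 1111✓
Round 1: -000✓ -001✓ 0-00✓ 0-10✓ 00-0✓ 000-✓ 01-0✓ 1-01✓ 1-11✓ 10-1✓ 100-✓ 11-1✓
Round 2: -00- 0--0 1--1
PIs = {-00-, 0--0, 1--1}
Coverage chart:
  m0: -00-,0--0
  m1: -00- ←essential
  m2: 0--0 ←essential
  m4: 0--0 ←essential
  m6: 0--0 ←essential
  m8: -00- ←essential
  m9: -00-,1--1
  m11: 1--1 ←essential
  m15: 1--1 ←essential
Essential: -00-, 0--0, 1--1

3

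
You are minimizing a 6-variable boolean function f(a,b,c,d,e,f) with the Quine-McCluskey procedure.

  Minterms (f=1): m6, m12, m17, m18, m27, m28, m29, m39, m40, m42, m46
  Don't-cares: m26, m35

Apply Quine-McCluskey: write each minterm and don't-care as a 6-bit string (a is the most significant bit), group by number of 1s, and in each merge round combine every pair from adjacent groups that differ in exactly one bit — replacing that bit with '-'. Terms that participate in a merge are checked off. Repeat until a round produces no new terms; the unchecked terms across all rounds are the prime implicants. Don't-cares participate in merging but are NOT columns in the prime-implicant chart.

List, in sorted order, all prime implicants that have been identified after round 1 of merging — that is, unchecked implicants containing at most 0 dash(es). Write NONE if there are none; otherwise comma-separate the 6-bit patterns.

000110, 010001

[col 0] 000110, 001100*, 010001, 010010*, 011010*, 011011*, 011100*, 011101*, 100011*, 100111*, 101000*, 101010*, 101110*
[col 1] 0-1100, 01-010, 01101-, 01110-, 100-11, 101-10, 1010-0
Prime implicants: 0-1100, 000110, 01-010, 010001, 01101-, 01110-, 100-11, 101-10, 1010-0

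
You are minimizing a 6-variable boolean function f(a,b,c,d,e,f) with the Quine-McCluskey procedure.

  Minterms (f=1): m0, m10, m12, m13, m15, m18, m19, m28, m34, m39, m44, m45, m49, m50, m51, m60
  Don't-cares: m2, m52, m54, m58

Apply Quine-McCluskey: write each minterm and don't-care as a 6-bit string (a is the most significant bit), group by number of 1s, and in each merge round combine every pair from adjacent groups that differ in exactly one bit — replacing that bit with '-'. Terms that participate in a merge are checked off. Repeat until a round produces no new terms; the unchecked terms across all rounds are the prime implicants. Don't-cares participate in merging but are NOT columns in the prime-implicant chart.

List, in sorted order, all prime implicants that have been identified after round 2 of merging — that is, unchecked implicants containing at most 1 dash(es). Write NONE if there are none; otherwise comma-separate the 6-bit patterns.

Round 0: 000000✓ 000010✓ 001010✓ 001100✓ 001101✓ 001111✓ 010010✓ 010011✓ 011100✓ 100010✓ 100111 101100✓ 101101✓ 110001✓ 110010✓ 110011✓ 110100✓ 110110✓ 111010✓ 111100✓
Round 1: -00010✓ -01100✓ -01101✓ -10010✓ -10011✓ -11100✓ 0-0010✓ 0-1100✓ 00-010 0000-0 0011-1 00110-✓ 01001-✓ 1-0010✓ 1-1100✓ 10110-✓ 11-010 11-100 110-10 1100-1 11001-✓ 1101-0
Round 2: --0010 --1100 -0110- -1001-
PIs = {--0010, --1100, -0110-, -1001-, 00-010, 0000-0, 0011-1, 100111, 11-010, 11-100, 110-10, 1100-1, 1101-0}

00-010, 0000-0, 0011-1, 100111, 11-010, 11-100, 110-10, 1100-1, 1101-0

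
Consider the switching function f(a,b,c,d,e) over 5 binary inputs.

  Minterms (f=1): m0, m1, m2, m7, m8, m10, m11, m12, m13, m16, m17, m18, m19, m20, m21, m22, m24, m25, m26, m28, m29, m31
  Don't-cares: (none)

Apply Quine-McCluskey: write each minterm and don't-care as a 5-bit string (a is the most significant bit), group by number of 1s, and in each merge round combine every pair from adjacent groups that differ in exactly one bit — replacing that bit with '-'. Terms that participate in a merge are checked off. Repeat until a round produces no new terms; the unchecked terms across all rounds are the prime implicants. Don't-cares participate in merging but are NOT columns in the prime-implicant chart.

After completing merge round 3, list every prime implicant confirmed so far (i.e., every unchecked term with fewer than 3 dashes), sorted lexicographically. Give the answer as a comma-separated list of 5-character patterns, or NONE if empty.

-000-, -1-00, -110-, 00111, 0101-, 10--0, 100--, 111-1

size-2^0 implicants → 00000(✓)  00001(✓)  00010(✓)  00111  01000(✓)  01010(✓)  01011(✓)  01100(✓)  01101(✓)  10000(✓)  10001(✓)  10010(✓)  10011(✓)  10100(✓)  10101(✓)  10110(✓)  11000(✓)  11001(✓)  11010(✓)  11100(✓)  11101(✓)  11111(✓)
size-2^1 implicants → -0000(✓)  -0001(✓)  -0010(✓)  -1000(✓)  -1010(✓)  -1100(✓)  -1101(✓)  0-000(✓)  0-010(✓)  000-0(✓)  0000-(✓)  01-00(✓)  010-0(✓)  0101-  0110-(✓)  1-000(✓)  1-001(✓)  1-010(✓)  1-100(✓)  1-101(✓)  10-00(✓)  10-01(✓)  10-10(✓)  100-0(✓)  100-1(✓)  1000-(✓)  1001-(✓)  101-0(✓)  1010-(✓)  11-00(✓)  11-01(✓)  110-0(✓)  1100-(✓)  111-1  1110-(✓)
size-2^2 implicants → --000(✓)  --010(✓)  -00-0(✓)  -000-  -1-00  -10-0(✓)  -110-  0-0-0(✓)  1--00(✓)  1--01(✓)  1-0-0(✓)  1-00-(✓)  1-10-(✓)  10--0  10-0-(✓)  100--  11-0-(✓)
size-2^3 implicants → --0-0  1--0-
Unchecked terms (primes): --0-0, -000-, -1-00, -110-, 00111, 0101-, 1--0-, 10--0, 100--, 111-1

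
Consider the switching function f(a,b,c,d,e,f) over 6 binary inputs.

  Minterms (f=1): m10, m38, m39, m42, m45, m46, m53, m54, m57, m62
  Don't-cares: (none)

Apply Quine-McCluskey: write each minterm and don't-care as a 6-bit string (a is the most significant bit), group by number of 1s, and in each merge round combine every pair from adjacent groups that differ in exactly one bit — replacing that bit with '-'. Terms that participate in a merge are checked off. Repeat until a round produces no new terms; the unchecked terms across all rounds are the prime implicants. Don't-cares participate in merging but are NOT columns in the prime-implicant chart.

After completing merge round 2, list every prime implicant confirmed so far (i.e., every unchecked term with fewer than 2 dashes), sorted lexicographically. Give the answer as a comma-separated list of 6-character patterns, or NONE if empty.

[col 0] 001010*, 100110*, 100111*, 101010*, 101101, 101110*, 110101, 110110*, 111001, 111110*
[col 1] -01010, 1-0110*, 1-1110*, 10-110*, 10011-, 101-10, 11-110*
[col 2] 1--110
Prime implicants: -01010, 1--110, 10011-, 101-10, 101101, 110101, 111001

-01010, 10011-, 101-10, 101101, 110101, 111001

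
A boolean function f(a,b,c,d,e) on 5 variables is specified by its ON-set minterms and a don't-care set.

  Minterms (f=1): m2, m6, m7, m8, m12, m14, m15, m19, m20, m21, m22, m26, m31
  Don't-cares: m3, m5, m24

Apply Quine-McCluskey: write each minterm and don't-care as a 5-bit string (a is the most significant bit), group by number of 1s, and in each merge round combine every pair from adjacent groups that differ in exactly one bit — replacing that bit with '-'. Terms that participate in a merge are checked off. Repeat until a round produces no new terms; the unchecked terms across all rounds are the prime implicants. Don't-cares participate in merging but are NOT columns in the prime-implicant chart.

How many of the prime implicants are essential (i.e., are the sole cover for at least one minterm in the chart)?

4

[col 0] 00010*, 00011*, 00101*, 00110*, 00111*, 01000*, 01100*, 01110*, 01111*, 10011*, 10100*, 10101*, 10110*, 11000*, 11010*, 11111*
[col 1] -0011, -0101, -0110, -1000, -1111, 0-110*, 0-111*, 00-10*, 00-11*, 0001-*, 001-1, 0011-*, 01-00, 011-0, 0111-*, 101-0, 1010-, 110-0
[col 2] 0-11-, 00-1-
Prime implicants: -0011, -0101, -0110, -1000, -1111, 0-11-, 00-1-, 001-1, 01-00, 011-0, 101-0, 1010-, 110-0
PI chart (minterm → PIs covering it):
  2 | 00-1-  (sole → essential)
  6 | -0110,0-11-,00-1-
  7 | 0-11-,00-1-,001-1
  8 | -1000,01-00
  12 | 01-00,011-0
  14 | 0-11-,011-0
  15 | -1111,0-11-
  19 | -0011  (sole → essential)
  20 | 101-0,1010-
  21 | -0101,1010-
  22 | -0110,101-0
  26 | 110-0  (sole → essential)
  31 | -1111  (sole → essential)
Essential prime implicants: -0011, -1111, 00-1-, 110-0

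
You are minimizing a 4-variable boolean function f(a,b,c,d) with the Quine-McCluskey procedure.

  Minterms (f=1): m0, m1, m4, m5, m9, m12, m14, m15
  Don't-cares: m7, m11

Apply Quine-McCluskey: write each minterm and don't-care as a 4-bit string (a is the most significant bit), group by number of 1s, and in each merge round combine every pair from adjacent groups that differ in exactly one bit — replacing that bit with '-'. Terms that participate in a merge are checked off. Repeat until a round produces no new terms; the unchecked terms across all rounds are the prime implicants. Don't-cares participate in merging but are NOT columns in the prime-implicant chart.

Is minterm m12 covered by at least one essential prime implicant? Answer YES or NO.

Round 0: 0000✓ 0001✓ 0100✓ 0101✓ 0111✓ 1001✓ 1011✓ 1100✓ 1110✓ 1111✓
Round 1: -001 -100 -111 0-00✓ 0-01✓ 000-✓ 01-1 010-✓ 1-11 10-1 11-0 111-
Round 2: 0-0-
PIs = {-001, -100, -111, 0-0-, 01-1, 1-11, 10-1, 11-0, 111-}
Coverage chart:
  m0: 0-0- ←essential
  m1: -001,0-0-
  m4: -100,0-0-
  m5: 0-0-,01-1
  m9: -001,10-1
  m12: -100,11-0
  m14: 11-0,111-
  m15: -111,1-11,111-
Essential: 0-0-

NO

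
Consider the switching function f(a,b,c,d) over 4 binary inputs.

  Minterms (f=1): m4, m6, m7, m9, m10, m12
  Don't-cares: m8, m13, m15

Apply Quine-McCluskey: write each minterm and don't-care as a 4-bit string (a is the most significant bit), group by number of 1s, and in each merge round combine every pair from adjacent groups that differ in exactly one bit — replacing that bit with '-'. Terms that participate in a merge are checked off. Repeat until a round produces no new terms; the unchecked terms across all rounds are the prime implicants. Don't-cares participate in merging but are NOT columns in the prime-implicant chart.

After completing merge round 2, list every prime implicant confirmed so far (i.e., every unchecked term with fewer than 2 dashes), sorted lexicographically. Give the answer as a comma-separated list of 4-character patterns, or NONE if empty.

size-2^0 implicants → 0100(✓)  0110(✓)  0111(✓)  1000(✓)  1001(✓)  1010(✓)  1100(✓)  1101(✓)  1111(✓)
size-2^1 implicants → -100  -111  01-0  011-  1-00(✓)  1-01(✓)  10-0  100-(✓)  11-1  110-(✓)
size-2^2 implicants → 1-0-
Unchecked terms (primes): -100, -111, 01-0, 011-, 1-0-, 10-0, 11-1

-100, -111, 01-0, 011-, 10-0, 11-1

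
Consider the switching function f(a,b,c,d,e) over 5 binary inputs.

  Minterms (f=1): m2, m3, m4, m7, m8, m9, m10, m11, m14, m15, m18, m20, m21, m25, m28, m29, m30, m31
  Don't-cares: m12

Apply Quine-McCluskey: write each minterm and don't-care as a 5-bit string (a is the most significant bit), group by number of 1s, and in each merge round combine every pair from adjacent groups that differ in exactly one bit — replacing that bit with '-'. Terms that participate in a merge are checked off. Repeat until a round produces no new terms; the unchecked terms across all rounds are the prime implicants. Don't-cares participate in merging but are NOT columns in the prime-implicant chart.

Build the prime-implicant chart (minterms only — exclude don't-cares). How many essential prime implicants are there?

[col 0] 00010*, 00011*, 00100*, 00111*, 01000*, 01001*, 01010*, 01011*, 01100*, 01110*, 01111*, 10010*, 10100*, 10101*, 11001*, 11100*, 11101*, 11110*, 11111*
[col 1] -0010, -0100*, -1001, -1100*, -1110*, -1111*, 0-010*, 0-011*, 0-100*, 0-111*, 00-11*, 0001-*, 01-00*, 01-10*, 01-11*, 010-0*, 010-1*, 0100-*, 0101-*, 011-0*, 0111-*, 1-100*, 1-101*, 1010-*, 11-01, 111-0*, 111-1*, 1110-*, 1111-*
[col 2] --100, -11-0, -111-, 0--11, 0-01-, 01--0, 01-1-, 010--, 1-10-, 111--
Prime implicants: --100, -0010, -1001, -11-0, -111-, 0--11, 0-01-, 01--0, 01-1-, 010--, 1-10-, 11-01, 111--
PI chart (minterm → PIs covering it):
  2 | -0010,0-01-
  3 | 0--11,0-01-
  4 | --100  (sole → essential)
  7 | 0--11  (sole → essential)
  8 | 01--0,010--
  9 | -1001,010--
  10 | 0-01-,01--0,01-1-,010--
  11 | 0--11,0-01-,01-1-,010--
  14 | -11-0,-111-,01--0,01-1-
  15 | -111-,0--11,01-1-
  18 | -0010  (sole → essential)
  20 | --100,1-10-
  21 | 1-10-  (sole → essential)
  25 | -1001,11-01
  28 | --100,-11-0,1-10-,111--
  29 | 1-10-,11-01,111--
  30 | -11-0,-111-,111--
  31 | -111-,111--
Essential prime implicants: --100, -0010, 0--11, 1-10-

4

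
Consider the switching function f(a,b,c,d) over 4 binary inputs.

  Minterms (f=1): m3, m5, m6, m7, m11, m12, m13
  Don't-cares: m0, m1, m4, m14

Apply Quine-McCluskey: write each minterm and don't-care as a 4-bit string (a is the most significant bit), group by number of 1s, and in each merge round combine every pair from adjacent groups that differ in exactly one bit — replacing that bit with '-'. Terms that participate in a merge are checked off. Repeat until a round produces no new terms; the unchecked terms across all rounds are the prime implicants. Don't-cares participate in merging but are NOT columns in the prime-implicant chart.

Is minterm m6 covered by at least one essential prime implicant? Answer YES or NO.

NO

[col 0] 0000*, 0001*, 0011*, 0100*, 0101*, 0110*, 0111*, 1011*, 1100*, 1101*, 1110*
[col 1] -011, -100*, -101*, -110*, 0-00*, 0-01*, 0-11*, 00-1*, 000-*, 01-0*, 01-1*, 010-*, 011-*, 11-0*, 110-*
[col 2] -1-0, -10-, 0--1, 0-0-, 01--
Prime implicants: -011, -1-0, -10-, 0--1, 0-0-, 01--
PI chart (minterm → PIs covering it):
  3 | -011,0--1
  5 | -10-,0--1,0-0-,01--
  6 | -1-0,01--
  7 | 0--1,01--
  11 | -011  (sole → essential)
  12 | -1-0,-10-
  13 | -10-  (sole → essential)
Essential prime implicants: -011, -10-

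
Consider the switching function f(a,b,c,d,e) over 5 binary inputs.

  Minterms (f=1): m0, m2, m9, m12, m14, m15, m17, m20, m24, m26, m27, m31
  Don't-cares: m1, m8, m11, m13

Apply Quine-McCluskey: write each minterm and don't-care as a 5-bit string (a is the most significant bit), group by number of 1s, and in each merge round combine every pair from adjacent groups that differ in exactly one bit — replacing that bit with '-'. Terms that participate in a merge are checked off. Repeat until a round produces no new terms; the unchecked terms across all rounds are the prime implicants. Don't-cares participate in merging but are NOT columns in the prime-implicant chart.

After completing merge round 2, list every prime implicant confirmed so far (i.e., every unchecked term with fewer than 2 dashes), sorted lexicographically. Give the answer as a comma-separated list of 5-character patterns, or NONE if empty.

[col 0] 00000*, 00001*, 00010*, 01000*, 01001*, 01011*, 01100*, 01101*, 01110*, 01111*, 10001*, 10100, 11000*, 11010*, 11011*, 11111*
[col 1] -0001, -1000, -1011*, -1111*, 0-000*, 0-001*, 000-0, 0000-*, 01-00*, 01-01*, 01-11*, 010-1*, 0100-*, 011-0*, 011-1*, 0110-*, 0111-*, 11-11*, 110-0, 1101-
[col 2] -1-11, 0-00-, 01--1, 01-0-, 011--
Prime implicants: -0001, -1-11, -1000, 0-00-, 000-0, 01--1, 01-0-, 011--, 10100, 110-0, 1101-

-0001, -1000, 000-0, 10100, 110-0, 1101-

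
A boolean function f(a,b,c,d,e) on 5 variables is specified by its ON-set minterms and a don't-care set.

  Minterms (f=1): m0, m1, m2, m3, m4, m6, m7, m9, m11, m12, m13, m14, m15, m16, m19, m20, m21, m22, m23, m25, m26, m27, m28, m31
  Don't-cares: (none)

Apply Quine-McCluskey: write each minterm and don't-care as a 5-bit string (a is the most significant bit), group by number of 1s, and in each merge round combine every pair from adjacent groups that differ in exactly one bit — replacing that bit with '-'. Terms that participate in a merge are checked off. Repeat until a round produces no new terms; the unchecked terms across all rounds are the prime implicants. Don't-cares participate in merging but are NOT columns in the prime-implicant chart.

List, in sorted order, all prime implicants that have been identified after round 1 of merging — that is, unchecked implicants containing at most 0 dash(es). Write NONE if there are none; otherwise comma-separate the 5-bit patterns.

NONE

Round 0: 00000✓ 00001✓ 00010✓ 00011✓ 00100✓ 00110✓ 00111✓ 01001✓ 01011✓ 01100✓ 01101✓ 01110✓ 01111✓ 10000✓ 10011✓ 10100✓ 10101✓ 10110✓ 10111✓ 11001✓ 11010✓ 11011✓ 11100✓ 11111✓
Round 1: -0000✓ -0011✓ -0100✓ -0110✓ -0111✓ -1001✓ -1011✓ -1100✓ -1111✓ 0-001✓ 0-011✓ 0-100✓ 0-110✓ 0-111✓ 00-00✓ 00-10✓ 00-11✓ 000-0✓ 000-1✓ 0000-✓ 0001-✓ 001-0✓ 0011-✓ 01-01✓ 01-11✓ 010-1✓ 011-0✓ 011-1✓ 0110-✓ 0111-✓ 1-011✓ 1-100✓ 1-111✓ 10-00✓ 10-11✓ 101-0✓ 101-1✓ 1010-✓ 1011-✓ 11-11✓ 110-1✓ 1101-
Round 2: --011✓ --100 --111✓ -0-00 -0-11✓ -01-0 -011- -1-11✓ -10-1 0--11✓ 0-0-1 0-1-0 0-11- 00--0 00-1- 000-- 01--1 011-- 1--11✓ 101--
Round 3: ---11
PIs = {---11, --100, -0-00, -01-0, -011-, -10-1, 0-0-1, 0-1-0, 0-11-, 00--0, 00-1-, 000--, 01--1, 011--, 101--, 1101-}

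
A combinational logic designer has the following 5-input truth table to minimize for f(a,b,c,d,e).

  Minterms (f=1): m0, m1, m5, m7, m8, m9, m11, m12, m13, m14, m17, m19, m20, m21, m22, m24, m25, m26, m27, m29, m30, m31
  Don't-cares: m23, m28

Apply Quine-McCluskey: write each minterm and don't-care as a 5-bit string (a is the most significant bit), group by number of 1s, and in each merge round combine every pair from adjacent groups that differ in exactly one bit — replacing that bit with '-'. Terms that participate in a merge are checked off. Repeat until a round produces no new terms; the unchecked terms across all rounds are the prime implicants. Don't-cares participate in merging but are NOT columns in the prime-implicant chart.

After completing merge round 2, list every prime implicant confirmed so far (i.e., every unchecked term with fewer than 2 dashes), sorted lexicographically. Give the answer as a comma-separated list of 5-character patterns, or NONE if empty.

[col 0] 00000*, 00001*, 00101*, 00111*, 01000*, 01001*, 01011*, 01100*, 01101*, 01110*, 10001*, 10011*, 10100*, 10101*, 10110*, 10111*, 11000*, 11001*, 11010*, 11011*, 11100*, 11101*, 11110*, 11111*
[col 1] -0001*, -0101*, -0111*, -1000*, -1001*, -1011*, -1100*, -1101*, -1110*, 0-000*, 0-001*, 0-101*, 00-01*, 0000-*, 001-1*, 01-00*, 01-01*, 010-1*, 0100-*, 011-0*, 0110-*, 1-001*, 1-011*, 1-100*, 1-101*, 1-110*, 1-111*, 10-01*, 10-11*, 100-1*, 101-0*, 101-1*, 1010-*, 1011-*, 11-00*, 11-01*, 11-10*, 11-11*, 110-0*, 110-1*, 1100-*, 1101-*, 111-0*, 111-1*, 1110-*, 1111-*
[col 2] --001*, --101*, -0-01*, -01-1, -1-00*, -1-01*, -10-1, -100-*, -11-0, -110-*, 0--01*, 0-00-, 01-0-*, 1--01*, 1--11*, 1-0-1*, 1-1-0*, 1-1-1*, 1-10-*, 1-11-*, 10--1*, 101--*, 11--0*, 11--1*, 11-0-*, 11-1-*, 110--*, 111--*
[col 3] ---01, -1-0-, 1---1, 1-1--, 11---
Prime implicants: ---01, -01-1, -1-0-, -10-1, -11-0, 0-00-, 1---1, 1-1--, 11---

NONE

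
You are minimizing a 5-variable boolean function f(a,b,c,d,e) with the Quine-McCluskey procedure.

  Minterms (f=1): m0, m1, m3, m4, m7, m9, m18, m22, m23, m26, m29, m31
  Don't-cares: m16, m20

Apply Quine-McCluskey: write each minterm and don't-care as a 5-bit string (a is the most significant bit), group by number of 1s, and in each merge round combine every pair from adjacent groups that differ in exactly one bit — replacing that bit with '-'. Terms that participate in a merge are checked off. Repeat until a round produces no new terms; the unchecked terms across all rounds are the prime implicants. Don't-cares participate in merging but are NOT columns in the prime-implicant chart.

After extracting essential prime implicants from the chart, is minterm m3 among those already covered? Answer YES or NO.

Round 0: 00000✓ 00001✓ 00011✓ 00100✓ 00111✓ 01001✓ 10000✓ 10010✓ 10100✓ 10110✓ 10111✓ 11010✓ 11101✓ 11111✓
Round 1: -0000✓ -0100✓ -0111 0-001 00-00✓ 00-11 000-1 0000- 1-010 1-111 10-00✓ 10-10✓ 100-0✓ 101-0✓ 1011- 111-1
Round 2: -0-00 10--0
PIs = {-0-00, -0111, 0-001, 00-11, 000-1, 0000-, 1-010, 1-111, 10--0, 1011-, 111-1}
Coverage chart:
  m0: -0-00,0000-
  m1: 0-001,000-1,0000-
  m3: 00-11,000-1
  m4: -0-00 ←essential
  m7: -0111,00-11
  m9: 0-001 ←essential
  m18: 1-010,10--0
  m22: 10--0,1011-
  m23: -0111,1-111,1011-
  m26: 1-010 ←essential
  m29: 111-1 ←essential
  m31: 1-111,111-1
Essential: -0-00, 0-001, 1-010, 111-1

NO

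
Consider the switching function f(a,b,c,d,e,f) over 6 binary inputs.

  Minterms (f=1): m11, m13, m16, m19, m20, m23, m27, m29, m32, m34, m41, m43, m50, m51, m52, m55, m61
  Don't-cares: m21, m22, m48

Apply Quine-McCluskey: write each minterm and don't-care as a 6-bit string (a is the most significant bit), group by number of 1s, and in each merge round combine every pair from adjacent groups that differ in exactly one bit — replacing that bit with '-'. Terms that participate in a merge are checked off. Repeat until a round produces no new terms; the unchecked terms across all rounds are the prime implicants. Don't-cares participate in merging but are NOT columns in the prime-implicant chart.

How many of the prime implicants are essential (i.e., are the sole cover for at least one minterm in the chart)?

6

[col 0] 001011*, 001101*, 010000*, 010011*, 010100*, 010101*, 010110*, 010111*, 011011*, 011101*, 100000*, 100010*, 101001*, 101011*, 110000*, 110010*, 110011*, 110100*, 110111*, 111101*
[col 1] -01011, -10000*, -10011*, -10100*, -10111*, -11101, 0-1011, 0-1101, 01-011, 01-101, 010-00*, 010-11*, 0101-0*, 0101-1*, 01010-*, 01011-*, 1-0000*, 1-0010*, 1000-0*, 1010-1, 110-00*, 110-11*, 1100-0*, 11001-
[col 2] -10-00, -10-11, 0101--, 1-00-0
Prime implicants: -01011, -10-00, -10-11, -11101, 0-1011, 0-1101, 01-011, 01-101, 0101--, 1-00-0, 1010-1, 11001-
PI chart (minterm → PIs covering it):
  11 | -01011,0-1011
  13 | 0-1101  (sole → essential)
  16 | -10-00  (sole → essential)
  19 | -10-11,01-011
  20 | -10-00,0101--
  23 | -10-11,0101--
  27 | 0-1011,01-011
  29 | -11101,0-1101,01-101
  32 | 1-00-0  (sole → essential)
  34 | 1-00-0  (sole → essential)
  41 | 1010-1  (sole → essential)
  43 | -01011,1010-1
  50 | 1-00-0,11001-
  51 | -10-11,11001-
  52 | -10-00  (sole → essential)
  55 | -10-11  (sole → essential)
  61 | -11101  (sole → essential)
Essential prime implicants: -10-00, -10-11, -11101, 0-1101, 1-00-0, 1010-1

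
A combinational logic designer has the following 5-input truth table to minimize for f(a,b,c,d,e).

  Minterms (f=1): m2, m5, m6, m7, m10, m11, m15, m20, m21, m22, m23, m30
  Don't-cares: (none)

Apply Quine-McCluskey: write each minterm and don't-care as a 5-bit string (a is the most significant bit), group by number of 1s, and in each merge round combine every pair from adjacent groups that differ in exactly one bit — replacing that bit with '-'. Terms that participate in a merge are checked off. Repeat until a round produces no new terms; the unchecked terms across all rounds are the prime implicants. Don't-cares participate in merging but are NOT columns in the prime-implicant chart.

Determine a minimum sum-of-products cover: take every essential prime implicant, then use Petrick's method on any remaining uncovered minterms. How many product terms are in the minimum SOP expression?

Round 0: 00010✓ 00101✓ 00110✓ 00111✓ 01010✓ 01011✓ 01111✓ 10100✓ 10101✓ 10110✓ 10111✓ 11110✓
Round 1: -0101✓ -0110✓ -0111✓ 0-010 0-111 00-10 001-1✓ 0011-✓ 01-11 0101- 1-110 101-0✓ 101-1✓ 1010-✓ 1011-✓
Round 2: -01-1 -011- 101--
PIs = {-01-1, -011-, 0-010, 0-111, 00-10, 01-11, 0101-, 1-110, 101--}
Coverage chart:
  m2: 0-010,00-10
  m5: -01-1 ←essential
  m6: -011-,00-10
  m7: -01-1,-011-,0-111
  m10: 0-010,0101-
  m11: 01-11,0101-
  m15: 0-111,01-11
  m20: 101-- ←essential
  m21: -01-1,101--
  m22: -011-,1-110,101--
  m23: -01-1,-011-,101--
  m30: 1-110 ←essential
Essential: -01-1, 1-110, 101--
Petrick residual → -011-, 0-010, 01-11
Min cover (6 terms): b'ce + b'cd + a'c'de' + a'bde + acde' + ab'c

6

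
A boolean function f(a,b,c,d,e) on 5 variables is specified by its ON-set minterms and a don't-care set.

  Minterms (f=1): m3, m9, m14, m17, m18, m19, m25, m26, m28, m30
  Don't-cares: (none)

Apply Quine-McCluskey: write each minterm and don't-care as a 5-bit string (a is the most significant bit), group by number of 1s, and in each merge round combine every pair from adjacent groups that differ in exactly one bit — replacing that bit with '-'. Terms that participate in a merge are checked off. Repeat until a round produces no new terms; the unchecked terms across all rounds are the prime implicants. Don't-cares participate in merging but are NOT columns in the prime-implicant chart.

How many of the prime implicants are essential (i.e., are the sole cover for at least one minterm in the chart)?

4

[col 0] 00011*, 01001*, 01110*, 10001*, 10010*, 10011*, 11001*, 11010*, 11100*, 11110*
[col 1] -0011, -1001, -1110, 1-001, 1-010, 100-1, 1001-, 11-10, 111-0
Prime implicants: -0011, -1001, -1110, 1-001, 1-010, 100-1, 1001-, 11-10, 111-0
PI chart (minterm → PIs covering it):
  3 | -0011  (sole → essential)
  9 | -1001  (sole → essential)
  14 | -1110  (sole → essential)
  17 | 1-001,100-1
  18 | 1-010,1001-
  19 | -0011,100-1,1001-
  25 | -1001,1-001
  26 | 1-010,11-10
  28 | 111-0  (sole → essential)
  30 | -1110,11-10,111-0
Essential prime implicants: -0011, -1001, -1110, 111-0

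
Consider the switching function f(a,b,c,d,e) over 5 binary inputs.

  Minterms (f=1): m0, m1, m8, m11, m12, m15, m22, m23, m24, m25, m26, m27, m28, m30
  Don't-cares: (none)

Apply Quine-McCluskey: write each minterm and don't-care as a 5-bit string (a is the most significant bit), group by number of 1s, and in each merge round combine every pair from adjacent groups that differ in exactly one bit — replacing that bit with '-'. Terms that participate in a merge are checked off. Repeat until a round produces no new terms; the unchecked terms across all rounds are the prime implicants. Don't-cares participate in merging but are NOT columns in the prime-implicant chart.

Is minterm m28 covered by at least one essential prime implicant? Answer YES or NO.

YES

[col 0] 00000*, 00001*, 01000*, 01011*, 01100*, 01111*, 10110*, 10111*, 11000*, 11001*, 11010*, 11011*, 11100*, 11110*
[col 1] -1000*, -1011, -1100*, 0-000, 0000-, 01-00*, 01-11, 1-110, 1011-, 11-00*, 11-10*, 110-0*, 110-1*, 1100-*, 1101-*, 111-0*
[col 2] -1-00, 11--0, 110--
Prime implicants: -1-00, -1011, 0-000, 0000-, 01-11, 1-110, 1011-, 11--0, 110--
PI chart (minterm → PIs covering it):
  0 | 0-000,0000-
  1 | 0000-  (sole → essential)
  8 | -1-00,0-000
  11 | -1011,01-11
  12 | -1-00  (sole → essential)
  15 | 01-11  (sole → essential)
  22 | 1-110,1011-
  23 | 1011-  (sole → essential)
  24 | -1-00,11--0,110--
  25 | 110--  (sole → essential)
  26 | 11--0,110--
  27 | -1011,110--
  28 | -1-00,11--0
  30 | 1-110,11--0
Essential prime implicants: -1-00, 0000-, 01-11, 1011-, 110--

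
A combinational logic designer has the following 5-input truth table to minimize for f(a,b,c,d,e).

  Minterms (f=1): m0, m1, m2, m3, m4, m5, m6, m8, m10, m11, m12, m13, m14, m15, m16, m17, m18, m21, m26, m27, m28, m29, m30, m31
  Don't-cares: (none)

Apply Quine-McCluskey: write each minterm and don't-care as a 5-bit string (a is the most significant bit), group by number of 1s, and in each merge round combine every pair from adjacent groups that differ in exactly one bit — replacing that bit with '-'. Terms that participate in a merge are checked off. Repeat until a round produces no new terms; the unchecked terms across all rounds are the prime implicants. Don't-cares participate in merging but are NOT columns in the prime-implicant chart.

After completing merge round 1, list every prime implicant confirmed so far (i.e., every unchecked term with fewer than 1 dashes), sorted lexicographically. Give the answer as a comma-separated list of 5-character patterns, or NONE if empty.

NONE

Round 0: 00000✓ 00001✓ 00010✓ 00011✓ 00100✓ 00101✓ 00110✓ 01000✓ 01010✓ 01011✓ 01100✓ 01101✓ 01110✓ 01111✓ 10000✓ 10001✓ 10010✓ 10101✓ 11010✓ 11011✓ 11100✓ 11101✓ 11110✓ 11111✓
Round 1: -0000✓ -0001✓ -0010✓ -0101✓ -1010✓ -1011✓ -1100✓ -1101✓ -1110✓ -1111✓ 0-000✓ 0-010✓ 0-011✓ 0-100✓ 0-101✓ 0-110✓ 00-00✓ 00-01✓ 00-10✓ 000-0✓ 000-1✓ 0000-✓ 0001-✓ 001-0✓ 0010-✓ 01-00✓ 01-10✓ 01-11✓ 010-0✓ 0101-✓ 011-0✓ 011-1✓ 0110-✓ 0111-✓ 1-010✓ 1-101✓ 10-01✓ 100-0✓ 1000-✓ 11-10✓ 11-11✓ 1101-✓ 111-0✓ 111-1✓ 1110-✓ 1111-✓
Round 2: --010 --101 -0-01 -00-0 -000- -1-10✓ -1-11✓ -101-✓ -11-0✓ -11-1✓ -110-✓ -111-✓ 0--00✓ 0--10✓ 0-0-0✓ 0-01- 0-1-0✓ 0-10- 00--0✓ 00-0- 000-- 01--0✓ 01-1-✓ 011--✓ 11-1-✓ 111--✓
Round 3: -1-1- -11-- 0---0
PIs = {--010, --101, -0-01, -00-0, -000-, -1-1-, -11--, 0---0, 0-01-, 0-10-, 00-0-, 000--}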